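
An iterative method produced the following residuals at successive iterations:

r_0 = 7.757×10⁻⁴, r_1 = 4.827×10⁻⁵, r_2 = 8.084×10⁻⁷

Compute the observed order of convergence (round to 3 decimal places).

p ≈ ln(r_2/r_1) / ln(r_1/r_0)
  = ln(8.084×10⁻⁷/4.827×10⁻⁵) / ln(4.827×10⁻⁵/7.757×10⁻⁴)
  = ln(0.0167475) / ln(0.0622277)
  = -4.089506 / -2.776955 ≈ 1.472658

1.473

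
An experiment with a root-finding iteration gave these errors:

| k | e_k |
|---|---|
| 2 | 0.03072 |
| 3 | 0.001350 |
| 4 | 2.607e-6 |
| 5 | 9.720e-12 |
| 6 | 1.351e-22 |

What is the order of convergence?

2

Consecutive ratios: e_6/e_5 = 1.351e-22/9.720e-12 = 1.38992e-11, e_5/e_4 = 9.720e-12/2.607e-6 = 3.72842e-06.
p ≈ ln(1.38992e-11)/ln(3.72842e-06) = -24.9992/-12.4995 ≈ 2.00.
So the convergence is quadratic (order 2).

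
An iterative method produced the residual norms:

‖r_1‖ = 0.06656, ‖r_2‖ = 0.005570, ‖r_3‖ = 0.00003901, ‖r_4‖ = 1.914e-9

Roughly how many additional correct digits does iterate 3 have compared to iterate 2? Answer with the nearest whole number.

2

Digits gained ≈ log₁₀(‖r_2‖/‖r_3‖) = log₁₀(0.005570/0.00003901) = log₁₀(142.784) ≈ 2.155.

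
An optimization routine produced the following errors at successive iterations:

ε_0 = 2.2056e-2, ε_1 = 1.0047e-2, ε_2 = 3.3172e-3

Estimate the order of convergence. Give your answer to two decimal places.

1.41

p ≈ ln(ε_2/ε_1) / ln(ε_1/ε_0)
  = ln(3.3172e-3/1.0047e-2) / ln(1.0047e-2/2.2056e-2)
  = ln(0.330168) / ln(0.455522)
  = -1.10815 / -0.78631 ≈ 1.40930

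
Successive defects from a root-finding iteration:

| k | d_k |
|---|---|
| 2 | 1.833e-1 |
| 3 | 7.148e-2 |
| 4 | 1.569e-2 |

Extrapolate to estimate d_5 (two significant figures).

First estimate the order: p ≈ ln(d_4/d_3) / ln(d_3/d_2) = ln(1.569e-2/7.148e-2)/ln(7.148e-2/1.833e-1) = ln(0.219502)/ln(0.389962) ≈ 1.6103.
Then d_5 ≈ d_4·(d_4/d_3)^p = 1.569e-2·(0.219502)^1.6103 = 1.569e-2·0.0869998 ≈ 0.001365.

1.4e-3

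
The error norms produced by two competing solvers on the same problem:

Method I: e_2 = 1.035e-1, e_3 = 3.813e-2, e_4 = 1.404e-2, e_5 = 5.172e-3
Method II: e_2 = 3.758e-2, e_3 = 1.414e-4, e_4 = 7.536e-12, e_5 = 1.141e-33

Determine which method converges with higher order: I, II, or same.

Method I: p ≈ ln(5.172e-3/1.404e-2)/ln(1.404e-2/3.813e-2) ≈ 1.00.
Method II: p ≈ ln(1.141e-33/7.536e-12)/ln(7.536e-12/1.414e-4) ≈ 3.00.
Method II has the higher order (≈3.0 vs ≈1.0).

II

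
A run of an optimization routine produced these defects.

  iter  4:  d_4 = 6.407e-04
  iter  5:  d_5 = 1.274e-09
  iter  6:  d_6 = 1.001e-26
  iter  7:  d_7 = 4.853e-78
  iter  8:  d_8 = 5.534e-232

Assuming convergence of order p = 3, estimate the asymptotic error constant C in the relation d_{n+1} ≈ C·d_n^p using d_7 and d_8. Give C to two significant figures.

4.8

C ≈ d_8 / d_7^3
  = 5.534e-232 / (4.853e-78)^3
  = 5.534e-232 / 1.14296e-232 ≈ 4.8418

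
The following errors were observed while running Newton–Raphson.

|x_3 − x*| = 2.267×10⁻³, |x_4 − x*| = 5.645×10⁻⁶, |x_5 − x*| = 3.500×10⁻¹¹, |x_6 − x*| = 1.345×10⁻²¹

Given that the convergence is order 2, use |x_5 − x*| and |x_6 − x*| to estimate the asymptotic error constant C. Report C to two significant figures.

C ≈ |x_6 − x*| / |x_5 − x*|^2
  = 1.345×10⁻²¹ / (3.500×10⁻¹¹)^2
  = 1.345×10⁻²¹ / 1.225e-21 ≈ 1.098

1.1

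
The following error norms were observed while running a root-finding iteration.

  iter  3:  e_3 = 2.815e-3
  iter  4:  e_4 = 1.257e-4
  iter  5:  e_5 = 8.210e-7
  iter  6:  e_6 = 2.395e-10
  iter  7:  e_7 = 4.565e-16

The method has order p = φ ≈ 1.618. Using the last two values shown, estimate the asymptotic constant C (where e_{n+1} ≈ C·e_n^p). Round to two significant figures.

C ≈ e_7 / e_6^1.618
  = 4.565e-16 / (2.395e-10)^1.618
  = 4.565e-16 / 2.71467e-16 ≈ 1.6816

1.7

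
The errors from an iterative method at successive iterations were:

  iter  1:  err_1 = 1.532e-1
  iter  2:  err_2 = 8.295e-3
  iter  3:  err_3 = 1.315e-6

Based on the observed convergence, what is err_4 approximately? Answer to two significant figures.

5.2e-18

First estimate the order: p ≈ ln(err_3/err_2) / ln(err_2/err_1) = ln(1.315e-6/8.295e-3)/ln(8.295e-3/1.532e-1) = ln(0.000158529)/ln(0.0541449) ≈ 3.0004.
Then err_4 ≈ err_3·(err_3/err_2)^p = 1.315e-6·(0.000158529)^3.0004 = 1.315e-6·3.97014e-12 ≈ 5.221e-18.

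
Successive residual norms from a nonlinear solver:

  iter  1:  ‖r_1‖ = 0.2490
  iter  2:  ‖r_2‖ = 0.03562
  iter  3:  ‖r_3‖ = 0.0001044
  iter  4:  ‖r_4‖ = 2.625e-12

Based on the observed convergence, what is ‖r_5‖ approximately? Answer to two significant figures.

4.2e-35

First estimate the order: p ≈ ln(‖r_4‖/‖r_3‖) / ln(‖r_3‖/‖r_2‖) = ln(2.625e-12/0.0001044)/ln(0.0001044/0.03562) = ln(2.51437e-08)/ln(0.00293094) ≈ 3.0002.
Then ‖r_5‖ ≈ ‖r_4‖·(‖r_4‖/‖r_3‖)^p = 2.625e-12·(2.51437e-08)^3.0002 = 2.625e-12·1.58405e-23 ≈ 4.158e-35.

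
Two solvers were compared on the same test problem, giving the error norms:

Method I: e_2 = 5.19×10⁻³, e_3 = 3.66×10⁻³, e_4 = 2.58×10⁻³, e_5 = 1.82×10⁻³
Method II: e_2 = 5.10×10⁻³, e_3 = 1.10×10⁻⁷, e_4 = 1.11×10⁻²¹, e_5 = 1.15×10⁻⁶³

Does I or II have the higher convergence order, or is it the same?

II

Method I: p ≈ ln(1.82×10⁻³/2.58×10⁻³)/ln(2.58×10⁻³/3.66×10⁻³) ≈ 1.00.
Method II: p ≈ ln(1.15×10⁻⁶³/1.11×10⁻²¹)/ln(1.11×10⁻²¹/1.10×10⁻⁷) ≈ 3.00.
Method II has the higher order (≈3.0 vs ≈1.0).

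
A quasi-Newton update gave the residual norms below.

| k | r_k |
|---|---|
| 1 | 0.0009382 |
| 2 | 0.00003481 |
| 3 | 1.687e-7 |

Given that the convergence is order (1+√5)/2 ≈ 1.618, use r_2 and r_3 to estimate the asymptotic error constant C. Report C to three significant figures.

2.76

C ≈ r_3 / r_2^1.618
  = 1.687e-7 / (0.00003481)^1.618
  = 1.687e-7 / 6.11614e-08 ≈ 2.7583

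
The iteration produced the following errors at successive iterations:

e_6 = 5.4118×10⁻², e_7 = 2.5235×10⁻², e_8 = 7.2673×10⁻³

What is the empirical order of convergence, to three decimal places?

p ≈ ln(e_8/e_7) / ln(e_7/e_6)
  = ln(7.2673×10⁻³/2.5235×10⁻²) / ln(2.5235×10⁻²/5.4118×10⁻²)
  = ln(0.287985) / ln(0.466296)
  = -1.244847 / -0.762935 ≈ 1.631655

1.632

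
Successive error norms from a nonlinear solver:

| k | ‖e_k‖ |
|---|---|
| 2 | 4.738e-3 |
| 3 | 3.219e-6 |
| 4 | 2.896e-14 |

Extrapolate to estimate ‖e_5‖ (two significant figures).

First estimate the order: p ≈ ln(‖e_4‖/‖e_3‖) / ln(‖e_3‖/‖e_2‖) = ln(2.896e-14/3.219e-6)/ln(3.219e-6/4.738e-3) = ln(8.99658e-09)/ln(0.000679401) ≈ 2.5398.
Then ‖e_5‖ ≈ ‖e_4‖·(‖e_4‖/‖e_3‖)^p = 2.896e-14·(8.99658e-09)^2.5398 = 2.896e-14·3.67253e-21 ≈ 1.064e-34.

1.1e-34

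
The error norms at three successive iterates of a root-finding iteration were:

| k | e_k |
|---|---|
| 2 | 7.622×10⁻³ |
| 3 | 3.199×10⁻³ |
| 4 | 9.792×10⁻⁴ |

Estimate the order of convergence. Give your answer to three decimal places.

p ≈ ln(e_4/e_3) / ln(e_3/e_2)
  = ln(9.792×10⁻⁴/3.199×10⁻³) / ln(3.199×10⁻³/7.622×10⁻³)
  = ln(0.306096) / ln(0.419706)
  = -1.183857 / -0.868201 ≈ 1.363575

1.364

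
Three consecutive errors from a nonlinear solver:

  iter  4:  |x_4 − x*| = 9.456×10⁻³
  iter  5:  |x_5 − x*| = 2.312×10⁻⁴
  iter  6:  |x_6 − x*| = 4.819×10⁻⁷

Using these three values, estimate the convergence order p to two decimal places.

1.66

p ≈ ln(|x_6 − x*|/|x_5 − x*|) / ln(|x_5 − x*|/|x_4 − x*|)
  = ln(4.819×10⁻⁷/2.312×10⁻⁴) / ln(2.312×10⁻⁴/9.456×10⁻³)
  = ln(0.00208434) / ln(0.0244501)
  = -6.17330 / -3.71112 ≈ 1.66346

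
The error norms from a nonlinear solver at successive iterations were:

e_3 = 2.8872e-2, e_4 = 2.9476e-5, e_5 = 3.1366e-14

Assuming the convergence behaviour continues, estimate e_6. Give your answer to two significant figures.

First estimate the order: p ≈ ln(e_5/e_4) / ln(e_4/e_3) = ln(3.1366e-14/2.9476e-5)/ln(2.9476e-5/2.8872e-2) = ln(1.06412e-09)/ln(0.00102092) ≈ 3.0000.
Then e_6 ≈ e_5·(e_5/e_4)^p = 3.1366e-14·(1.06412e-09)^3.0000 = 3.1366e-14·1.20496e-27 ≈ 3.779e-41.

3.8e-41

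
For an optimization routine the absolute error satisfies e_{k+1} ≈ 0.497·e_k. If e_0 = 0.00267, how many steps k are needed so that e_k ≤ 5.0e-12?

After k steps, e_k ≈ 0.00267·0.497^k.
Need 0.497^k ≤ 5.0e-12/0.00267 = 1.87266e-09.
k ≥ ln(1.87266e-09)/ln(0.497) = -20.0959/-0.69917 = 28.743.
Smallest integer k = 29.

29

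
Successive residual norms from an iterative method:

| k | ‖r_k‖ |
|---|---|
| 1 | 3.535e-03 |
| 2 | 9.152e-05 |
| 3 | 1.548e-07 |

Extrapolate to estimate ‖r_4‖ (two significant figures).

First estimate the order: p ≈ ln(‖r_3‖/‖r_2‖) / ln(‖r_2‖/‖r_1‖) = ln(1.548e-07/9.152e-05)/ln(9.152e-05/3.535e-03) = ln(0.00169143)/ln(0.0258897) ≈ 1.7467.
Then ‖r_4‖ ≈ ‖r_3‖·(‖r_3‖/‖r_2‖)^p = 1.548e-07·(0.00169143)^1.7467 = 1.548e-07·1.44076e-05 ≈ 2.23e-12.

2.2e-12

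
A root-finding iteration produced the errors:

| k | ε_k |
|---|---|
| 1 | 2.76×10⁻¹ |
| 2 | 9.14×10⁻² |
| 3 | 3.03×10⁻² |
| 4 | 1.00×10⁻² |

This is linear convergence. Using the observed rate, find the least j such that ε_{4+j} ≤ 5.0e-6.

7

Rate ρ ≈ ε_4/ε_3 = 1.00×10⁻²/3.03×10⁻² = 0.3300.
After j more steps, ε_{4+j} ≈ 1.00×10⁻²·ρ^j; need ρ^j ≤ 5.0e-6/1.00×10⁻² = 0.0005.
j ≥ ln(0.0005)/ln(0.3300) = -7.6009/-1.10866 = 6.856.
So 7 more iterations are needed.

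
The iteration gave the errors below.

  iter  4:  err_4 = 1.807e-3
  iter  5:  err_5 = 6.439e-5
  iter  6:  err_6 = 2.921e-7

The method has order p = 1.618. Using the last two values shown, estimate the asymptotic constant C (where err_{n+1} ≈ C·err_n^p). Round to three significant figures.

C ≈ err_6 / err_5^1.618
  = 2.921e-7 / (6.439e-5)^1.618
  = 2.921e-7 / 1.65451e-07 ≈ 1.7655

1.77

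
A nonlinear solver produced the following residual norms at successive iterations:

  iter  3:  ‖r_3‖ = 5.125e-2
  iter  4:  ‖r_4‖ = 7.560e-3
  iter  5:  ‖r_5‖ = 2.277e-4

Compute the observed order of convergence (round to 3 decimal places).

p ≈ ln(‖r_5‖/‖r_4‖) / ln(‖r_4‖/‖r_3‖)
  = ln(2.277e-4/7.560e-3) / ln(7.560e-3/5.125e-2)
  = ln(0.030119) / ln(0.147512)
  = -3.502599 / -1.913846 ≈ 1.830136

1.830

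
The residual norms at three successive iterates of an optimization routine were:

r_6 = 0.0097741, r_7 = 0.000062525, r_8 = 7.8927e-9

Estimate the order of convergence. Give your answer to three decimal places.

1.777

p ≈ ln(r_8/r_7) / ln(r_7/r_6)
  = ln(7.8927e-9/0.000062525) / ln(0.000062525/0.0097741)
  = ln(0.000126233) / ln(0.00639701)
  = -8.977381 / -5.051925 ≈ 1.777022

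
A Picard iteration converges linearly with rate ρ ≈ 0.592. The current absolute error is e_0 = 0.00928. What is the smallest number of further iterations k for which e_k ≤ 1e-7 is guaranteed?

22

After k steps, e_k ≈ 0.00928·0.592^k.
Need 0.592^k ≤ 1e-7/0.00928 = 1.07759e-05.
k ≥ ln(1.07759e-05)/ln(0.592) = -11.4382/-0.52425 = 21.818.
Smallest integer k = 22.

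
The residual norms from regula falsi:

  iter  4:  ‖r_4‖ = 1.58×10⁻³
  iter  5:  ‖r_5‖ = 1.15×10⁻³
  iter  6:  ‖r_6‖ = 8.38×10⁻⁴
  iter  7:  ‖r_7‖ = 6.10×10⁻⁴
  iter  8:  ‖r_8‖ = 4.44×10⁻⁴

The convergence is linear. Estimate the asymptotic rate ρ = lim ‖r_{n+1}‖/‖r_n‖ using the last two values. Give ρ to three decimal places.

0.728

ρ ≈ ‖r_8‖/‖r_7‖ = 4.44×10⁻⁴/6.10×10⁻⁴ = 0.72787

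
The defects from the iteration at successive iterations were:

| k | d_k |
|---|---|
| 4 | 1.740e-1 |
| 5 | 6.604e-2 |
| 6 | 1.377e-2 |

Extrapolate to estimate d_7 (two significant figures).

First estimate the order: p ≈ ln(d_6/d_5) / ln(d_5/d_4) = ln(1.377e-2/6.604e-2)/ln(6.604e-2/1.740e-1) = ln(0.20851)/ln(0.37954) ≈ 1.6183.
Then d_7 ≈ d_6·(d_6/d_5)^p = 1.377e-2·(0.20851)^1.6183 = 1.377e-2·0.0790939 ≈ 0.001089.

1.1e-3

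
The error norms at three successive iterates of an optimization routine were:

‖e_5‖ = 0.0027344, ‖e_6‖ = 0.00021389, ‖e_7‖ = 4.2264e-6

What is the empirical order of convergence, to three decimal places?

1.540

p ≈ ln(‖e_7‖/‖e_6‖) / ln(‖e_6‖/‖e_5‖)
  = ln(4.2264e-6/0.00021389) / ln(0.00021389/0.0027344)
  = ln(0.0197597) / ln(0.0782219)
  = -3.924111 / -2.548206 ≈ 1.539950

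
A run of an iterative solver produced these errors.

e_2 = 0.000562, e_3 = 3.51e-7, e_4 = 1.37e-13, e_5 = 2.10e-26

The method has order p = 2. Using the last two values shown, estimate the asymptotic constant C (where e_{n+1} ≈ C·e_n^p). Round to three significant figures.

1.12

C ≈ e_5 / e_4^2
  = 2.10e-26 / (1.37e-13)^2
  = 2.10e-26 / 1.8769e-26 ≈ 1.1189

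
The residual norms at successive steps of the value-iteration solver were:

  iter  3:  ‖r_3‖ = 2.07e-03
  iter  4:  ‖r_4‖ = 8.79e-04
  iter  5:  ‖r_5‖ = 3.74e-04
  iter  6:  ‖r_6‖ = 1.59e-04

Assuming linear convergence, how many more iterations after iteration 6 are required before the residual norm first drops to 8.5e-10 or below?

Rate ρ ≈ ‖r_6‖/‖r_5‖ = 1.59e-04/3.74e-04 = 0.4251.
After j more steps, ‖r_{6+j}‖ ≈ 1.59e-04·ρ^j; need ρ^j ≤ 8.5e-10/1.59e-04 = 5.34591e-06.
j ≥ ln(5.34591e-06)/ln(0.4251) = -12.1392/-0.85543 = 14.191.
So 15 more iterations are needed.

15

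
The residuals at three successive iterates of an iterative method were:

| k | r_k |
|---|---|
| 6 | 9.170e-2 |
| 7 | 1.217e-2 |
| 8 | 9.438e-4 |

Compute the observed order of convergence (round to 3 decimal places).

1.266

p ≈ ln(r_8/r_7) / ln(r_7/r_6)
  = ln(9.438e-4/1.217e-2) / ln(1.217e-2/9.170e-2)
  = ln(0.0775514) / ln(0.132715)
  = -2.556814 / -2.019551 ≈ 1.266031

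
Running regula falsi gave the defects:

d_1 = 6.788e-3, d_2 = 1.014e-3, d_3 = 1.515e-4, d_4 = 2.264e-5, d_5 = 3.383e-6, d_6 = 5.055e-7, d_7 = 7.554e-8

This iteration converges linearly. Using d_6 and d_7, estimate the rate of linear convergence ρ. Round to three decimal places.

0.149

ρ ≈ d_7/d_6 = 7.554e-8/5.055e-7 = 0.14944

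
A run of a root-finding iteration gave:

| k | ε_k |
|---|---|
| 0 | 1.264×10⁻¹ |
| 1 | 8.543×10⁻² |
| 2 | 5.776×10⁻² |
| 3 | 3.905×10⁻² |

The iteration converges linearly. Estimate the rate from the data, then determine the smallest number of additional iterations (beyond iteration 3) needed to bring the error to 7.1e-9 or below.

Rate ρ ≈ ε_3/ε_2 = 3.905×10⁻²/5.776×10⁻² = 0.6761.
After j more steps, ε_{3+j} ≈ 3.905×10⁻²·ρ^j; need ρ^j ≤ 7.1e-9/3.905×10⁻² = 1.81818e-07.
j ≥ ln(1.81818e-07)/ln(0.6761) = -15.5203/-0.39141 = 39.652.
So 40 more iterations are needed.

40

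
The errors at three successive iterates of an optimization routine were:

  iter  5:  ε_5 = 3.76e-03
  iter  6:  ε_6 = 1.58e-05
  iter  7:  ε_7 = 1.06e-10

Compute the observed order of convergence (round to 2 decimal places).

2.18

p ≈ ln(ε_7/ε_6) / ln(ε_6/ε_5)
  = ln(1.06e-10/1.58e-05) / ln(1.58e-05/3.76e-03)
  = ln(6.70886e-06) / ln(0.00420213)
  = -11.91208 / -5.47216 ≈ 2.17685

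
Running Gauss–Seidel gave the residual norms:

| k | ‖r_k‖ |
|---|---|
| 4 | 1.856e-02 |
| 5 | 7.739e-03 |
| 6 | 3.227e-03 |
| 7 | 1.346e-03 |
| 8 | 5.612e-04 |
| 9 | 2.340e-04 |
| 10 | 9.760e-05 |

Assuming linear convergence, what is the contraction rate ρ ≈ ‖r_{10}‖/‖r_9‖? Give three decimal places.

0.417

ρ ≈ ‖r_{10}‖/‖r_9‖ = 9.760e-05/2.340e-04 = 0.41709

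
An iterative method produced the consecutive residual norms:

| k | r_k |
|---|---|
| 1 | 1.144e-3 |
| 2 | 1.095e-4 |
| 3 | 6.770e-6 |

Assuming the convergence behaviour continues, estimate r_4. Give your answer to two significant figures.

2.5e-7

First estimate the order: p ≈ ln(r_3/r_2) / ln(r_2/r_1) = ln(6.770e-6/1.095e-4)/ln(1.095e-4/1.144e-3) = ln(0.0618265)/ln(0.0957168) ≈ 1.1863.
Then r_4 ≈ r_3·(r_3/r_2)^p = 6.770e-6·(0.0618265)^1.1863 = 6.770e-6·0.0368104 ≈ 2.492e-07.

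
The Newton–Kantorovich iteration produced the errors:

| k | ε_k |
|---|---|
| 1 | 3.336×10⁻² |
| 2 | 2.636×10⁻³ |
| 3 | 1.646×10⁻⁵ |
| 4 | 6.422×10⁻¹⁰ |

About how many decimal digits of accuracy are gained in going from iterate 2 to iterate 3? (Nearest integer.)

Digits gained ≈ log₁₀(ε_2/ε_3) = log₁₀(2.636×10⁻³/1.646×10⁻⁵) = log₁₀(160.146) ≈ 2.205.

2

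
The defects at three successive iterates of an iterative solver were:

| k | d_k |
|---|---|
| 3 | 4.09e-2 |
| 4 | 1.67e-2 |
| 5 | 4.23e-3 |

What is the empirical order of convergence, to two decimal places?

p ≈ ln(d_5/d_4) / ln(d_4/d_3)
  = ln(4.23e-3/1.67e-2) / ln(1.67e-2/4.09e-2)
  = ln(0.253293) / ln(0.408313)
  = -1.37321 / -0.89572 ≈ 1.53308

1.53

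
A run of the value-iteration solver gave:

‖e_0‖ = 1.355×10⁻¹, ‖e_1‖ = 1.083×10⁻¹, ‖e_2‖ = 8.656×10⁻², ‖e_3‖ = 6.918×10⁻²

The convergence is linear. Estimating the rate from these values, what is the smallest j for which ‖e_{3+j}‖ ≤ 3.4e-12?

106

Rate ρ ≈ ‖e_3‖/‖e_2‖ = 6.918×10⁻²/8.656×10⁻² = 0.7992.
After j more steps, ‖e_{3+j}‖ ≈ 6.918×10⁻²·ρ^j; need ρ^j ≤ 3.4e-12/6.918×10⁻² = 4.91472e-11.
j ≥ ln(4.91472e-11)/ln(0.7992) = -23.7362/-0.22414 = 105.899.
So 106 more iterations are needed.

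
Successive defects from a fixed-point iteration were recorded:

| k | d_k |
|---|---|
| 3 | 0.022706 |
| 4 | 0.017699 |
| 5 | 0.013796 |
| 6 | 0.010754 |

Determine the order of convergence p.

Consecutive ratios: d_6/d_5 = 0.010754/0.013796 = 0.779501, d_5/d_4 = 0.013796/0.017699 = 0.779479.
p ≈ ln(0.779501)/ln(0.779479) = -0.2491/-0.2491 ≈ 1.00.
So the convergence is linear (order 1).

1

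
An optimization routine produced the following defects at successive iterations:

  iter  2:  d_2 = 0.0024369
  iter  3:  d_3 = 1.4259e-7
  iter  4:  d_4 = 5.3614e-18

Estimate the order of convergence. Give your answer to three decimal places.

p ≈ ln(d_4/d_3) / ln(d_3/d_2)
  = ln(5.3614e-18/1.4259e-7) / ln(1.4259e-7/0.0024369)
  = ln(3.76001e-11) / ln(5.85129e-05)
  = -24.004014 / -9.746263 ≈ 2.462894

2.463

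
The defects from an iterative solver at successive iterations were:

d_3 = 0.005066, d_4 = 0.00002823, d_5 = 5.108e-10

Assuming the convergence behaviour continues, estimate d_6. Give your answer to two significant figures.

5.4e-20

First estimate the order: p ≈ ln(d_5/d_4) / ln(d_4/d_3) = ln(5.108e-10/0.00002823)/ln(0.00002823/0.005066) = ln(1.80942e-05)/ln(0.00557244) ≈ 2.1041.
Then d_6 ≈ d_5·(d_5/d_4)^p = 5.108e-10·(1.80942e-05)^2.1041 = 5.108e-10·1.05048e-10 ≈ 5.366e-20.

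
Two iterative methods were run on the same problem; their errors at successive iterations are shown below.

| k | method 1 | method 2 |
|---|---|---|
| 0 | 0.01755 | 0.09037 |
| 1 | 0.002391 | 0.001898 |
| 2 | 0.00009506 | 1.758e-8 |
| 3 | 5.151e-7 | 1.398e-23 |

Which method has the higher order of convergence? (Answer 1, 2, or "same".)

2

Method 1: p ≈ ln(5.151e-7/0.00009506)/ln(0.00009506/0.002391) ≈ 1.62.
Method 2: p ≈ ln(1.398e-23/1.758e-8)/ln(1.758e-8/0.001898) ≈ 3.00.
Method 2 has the higher order (≈3.0 vs ≈1.6).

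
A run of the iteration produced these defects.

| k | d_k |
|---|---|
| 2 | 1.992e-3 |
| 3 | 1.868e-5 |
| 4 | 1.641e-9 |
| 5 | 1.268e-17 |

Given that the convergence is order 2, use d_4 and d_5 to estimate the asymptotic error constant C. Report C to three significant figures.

4.71

C ≈ d_5 / d_4^2
  = 1.268e-17 / (1.641e-9)^2
  = 1.268e-17 / 2.69288e-18 ≈ 4.7087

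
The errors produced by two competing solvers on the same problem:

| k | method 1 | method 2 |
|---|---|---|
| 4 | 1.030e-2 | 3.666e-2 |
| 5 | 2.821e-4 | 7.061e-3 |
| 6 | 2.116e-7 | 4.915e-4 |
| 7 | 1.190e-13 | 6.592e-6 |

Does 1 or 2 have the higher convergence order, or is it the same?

Method 1: p ≈ ln(1.190e-13/2.116e-7)/ln(2.116e-7/2.821e-4) ≈ 2.00.
Method 2: p ≈ ln(6.592e-6/4.915e-4)/ln(4.915e-4/7.061e-3) ≈ 1.62.
Method 1 has the higher order (≈2.0 vs ≈1.6).

1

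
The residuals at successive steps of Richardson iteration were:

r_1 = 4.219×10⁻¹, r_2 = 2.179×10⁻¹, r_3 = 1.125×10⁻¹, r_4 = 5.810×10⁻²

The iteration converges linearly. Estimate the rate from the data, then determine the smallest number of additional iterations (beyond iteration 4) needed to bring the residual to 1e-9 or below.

28

Rate ρ ≈ r_4/r_3 = 5.810×10⁻²/1.125×10⁻¹ = 0.5164.
After j more steps, r_{4+j} ≈ 5.810×10⁻²·ρ^j; need ρ^j ≤ 1e-9/5.810×10⁻² = 1.72117e-08.
j ≥ ln(1.72117e-08)/ln(0.5164) = -17.8777/-0.66087 = 27.052.
So 28 more iterations are needed.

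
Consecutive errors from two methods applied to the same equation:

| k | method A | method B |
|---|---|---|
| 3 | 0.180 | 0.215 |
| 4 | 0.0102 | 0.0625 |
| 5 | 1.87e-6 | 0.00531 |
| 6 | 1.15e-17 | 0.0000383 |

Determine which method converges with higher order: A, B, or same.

Method A: p ≈ ln(1.15e-17/1.87e-6)/ln(1.87e-6/0.0102) ≈ 3.00.
Method B: p ≈ ln(0.0000383/0.00531)/ln(0.00531/0.0625) ≈ 2.00.
Method A has the higher order (≈3.0 vs ≈2.0).

A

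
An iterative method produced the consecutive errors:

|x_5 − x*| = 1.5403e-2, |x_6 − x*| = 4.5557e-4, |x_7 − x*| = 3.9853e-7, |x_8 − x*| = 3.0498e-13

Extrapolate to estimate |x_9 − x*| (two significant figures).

1.8e-25

First estimate the order: p ≈ ln(|x_8 − x*|/|x_7 − x*|) / ln(|x_7 − x*|/|x_6 − x*|) = ln(3.0498e-13/3.9853e-7)/ln(3.9853e-7/4.5557e-4) = ln(7.65262e-07)/ln(0.000874794) ≈ 2.0000.
Then |x_9 − x*| ≈ |x_8 − x*|·(|x_8 − x*|/|x_7 − x*|)^p = 3.0498e-13·(7.65262e-07)^2.0000 = 3.0498e-13·5.85626e-13 ≈ 1.786e-25.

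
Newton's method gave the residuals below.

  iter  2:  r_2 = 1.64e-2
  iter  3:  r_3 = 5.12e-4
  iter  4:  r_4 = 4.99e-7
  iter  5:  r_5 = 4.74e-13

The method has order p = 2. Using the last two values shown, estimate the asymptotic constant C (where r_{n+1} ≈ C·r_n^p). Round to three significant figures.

1.90

C ≈ r_5 / r_4^2
  = 4.74e-13 / (4.99e-7)^2
  = 4.74e-13 / 2.49001e-13 ≈ 1.9036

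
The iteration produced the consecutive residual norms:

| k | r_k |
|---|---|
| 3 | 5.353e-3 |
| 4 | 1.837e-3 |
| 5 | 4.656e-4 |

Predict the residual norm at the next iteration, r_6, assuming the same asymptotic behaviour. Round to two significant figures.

First estimate the order: p ≈ ln(r_5/r_4) / ln(r_4/r_3) = ln(4.656e-4/1.837e-3)/ln(1.837e-3/5.353e-3) = ln(0.253457)/ln(0.343172) ≈ 1.2833.
Then r_6 ≈ r_5·(r_5/r_4)^p = 4.656e-4·(0.253457)^1.2833 = 4.656e-4·0.171803 ≈ 7.999e-05.

8.0e-5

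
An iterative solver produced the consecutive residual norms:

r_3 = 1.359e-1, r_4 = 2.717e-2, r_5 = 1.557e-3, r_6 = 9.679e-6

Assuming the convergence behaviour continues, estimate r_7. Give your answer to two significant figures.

First estimate the order: p ≈ ln(r_6/r_5) / ln(r_5/r_4) = ln(9.679e-6/1.557e-3)/ln(1.557e-3/2.717e-2) = ln(0.00621644)/ln(0.0573059) ≈ 1.7768.
Then r_7 ≈ r_6·(r_6/r_5)^p = 9.679e-6·(0.00621644)^1.7768 = 9.679e-6·0.000120106 ≈ 1.163e-09.

1.2e-9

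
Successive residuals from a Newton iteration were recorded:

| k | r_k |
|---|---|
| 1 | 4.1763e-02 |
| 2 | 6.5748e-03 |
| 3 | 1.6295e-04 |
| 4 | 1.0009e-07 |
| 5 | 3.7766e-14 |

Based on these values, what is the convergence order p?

Consecutive ratios: r_5/r_4 = 3.7766e-14/1.0009e-07 = 3.7732e-07, r_4/r_3 = 1.0009e-07/1.6295e-04 = 0.000614237.
p ≈ ln(3.7732e-07)/ln(0.000614237) = -14.7902/-7.3951 ≈ 2.00.
So the convergence is quadratic (order 2).

2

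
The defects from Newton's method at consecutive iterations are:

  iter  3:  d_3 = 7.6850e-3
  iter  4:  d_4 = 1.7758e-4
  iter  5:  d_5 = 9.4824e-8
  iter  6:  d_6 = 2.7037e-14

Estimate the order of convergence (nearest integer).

Consecutive ratios: d_6/d_5 = 2.7037e-14/9.4824e-8 = 2.85128e-07, d_5/d_4 = 9.4824e-8/1.7758e-4 = 0.000533979.
p ≈ ln(2.85128e-07)/ln(0.000533979) = -15.0703/-7.5352 ≈ 2.00.
So the convergence is quadratic (order 2).

2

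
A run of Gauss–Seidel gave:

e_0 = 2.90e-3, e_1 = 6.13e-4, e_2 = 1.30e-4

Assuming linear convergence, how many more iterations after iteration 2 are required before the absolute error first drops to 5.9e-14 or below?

Rate ρ ≈ e_2/e_1 = 1.30e-4/6.13e-4 = 0.2121.
After j more steps, e_{2+j} ≈ 1.30e-4·ρ^j; need ρ^j ≤ 5.9e-14/1.30e-4 = 4.53846e-10.
j ≥ ln(4.53846e-10)/ln(0.2121) = -21.5133/-1.55070 = 13.873.
So 14 more iterations are needed.

14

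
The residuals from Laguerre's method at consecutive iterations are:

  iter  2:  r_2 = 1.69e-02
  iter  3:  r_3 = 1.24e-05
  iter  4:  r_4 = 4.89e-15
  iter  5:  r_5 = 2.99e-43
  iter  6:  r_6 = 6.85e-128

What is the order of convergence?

3

Consecutive ratios: r_6/r_5 = 6.85e-128/2.99e-43 = 2.29097e-85, r_5/r_4 = 2.99e-43/4.89e-15 = 6.11452e-29.
p ≈ ln(2.29097e-85)/ln(6.11452e-29) = -194.8908/-64.9643 ≈ 3.00.
So the convergence is cubic (order 3).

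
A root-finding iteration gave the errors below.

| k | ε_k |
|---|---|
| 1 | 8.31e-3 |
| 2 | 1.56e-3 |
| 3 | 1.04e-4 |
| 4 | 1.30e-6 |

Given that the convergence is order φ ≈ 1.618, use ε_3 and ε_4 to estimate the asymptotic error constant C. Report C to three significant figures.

C ≈ ε_4 / ε_3^1.618
  = 1.30e-6 / (1.04e-4)^1.618
  = 1.30e-6 / 3.59385e-07 ≈ 3.6173

3.62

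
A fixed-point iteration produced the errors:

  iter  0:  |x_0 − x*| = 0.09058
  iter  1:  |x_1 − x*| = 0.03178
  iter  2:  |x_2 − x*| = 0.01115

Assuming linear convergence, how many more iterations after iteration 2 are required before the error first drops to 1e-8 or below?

Rate ρ ≈ |x_2 − x*|/|x_1 − x*| = 0.01115/0.03178 = 0.3508.
After j more steps, |x_{2+j} − x*| ≈ 0.01115·ρ^j; need ρ^j ≤ 1e-8/0.01115 = 8.96861e-07.
j ≥ ln(8.96861e-07)/ln(0.3508) = -13.9244/-1.04754 = 13.292.
So 14 more iterations are needed.

14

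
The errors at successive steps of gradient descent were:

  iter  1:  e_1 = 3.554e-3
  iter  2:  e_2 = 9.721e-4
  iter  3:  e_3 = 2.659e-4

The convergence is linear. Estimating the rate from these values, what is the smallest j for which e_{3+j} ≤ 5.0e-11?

Rate ρ ≈ e_3/e_2 = 2.659e-4/9.721e-4 = 0.2735.
After j more steps, e_{3+j} ≈ 2.659e-4·ρ^j; need ρ^j ≤ 5.0e-11/2.659e-4 = 1.88041e-07.
j ≥ ln(1.88041e-07)/ln(0.2735) = -15.4866/-1.29645 = 11.945.
So 12 more iterations are needed.

12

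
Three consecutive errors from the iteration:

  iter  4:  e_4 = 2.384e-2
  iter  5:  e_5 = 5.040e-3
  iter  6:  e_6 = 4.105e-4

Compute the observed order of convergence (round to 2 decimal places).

p ≈ ln(e_6/e_5) / ln(e_5/e_4)
  = ln(4.105e-4/5.040e-3) / ln(5.040e-3/2.384e-2)
  = ln(0.0814484) / ln(0.211409)
  = -2.50779 / -1.55396 ≈ 1.61381

1.61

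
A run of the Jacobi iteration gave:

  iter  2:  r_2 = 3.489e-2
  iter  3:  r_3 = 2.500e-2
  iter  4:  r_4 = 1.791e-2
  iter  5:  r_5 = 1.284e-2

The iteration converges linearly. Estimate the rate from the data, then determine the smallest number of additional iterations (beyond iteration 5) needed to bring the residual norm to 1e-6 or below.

Rate ρ ≈ r_5/r_4 = 1.284e-2/1.791e-2 = 0.7169.
After j more steps, r_{5+j} ≈ 1.284e-2·ρ^j; need ρ^j ≤ 1e-6/1.284e-2 = 7.78816e-05.
j ≥ ln(7.78816e-05)/ln(0.7169) = -9.4603/-0.33282 = 28.425.
So 29 more iterations are needed.

29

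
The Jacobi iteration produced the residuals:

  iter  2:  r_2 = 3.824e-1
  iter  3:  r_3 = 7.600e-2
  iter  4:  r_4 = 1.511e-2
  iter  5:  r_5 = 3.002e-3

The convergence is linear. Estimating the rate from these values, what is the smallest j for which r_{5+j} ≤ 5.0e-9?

9

Rate ρ ≈ r_5/r_4 = 3.002e-3/1.511e-2 = 0.1987.
After j more steps, r_{5+j} ≈ 3.002e-3·ρ^j; need ρ^j ≤ 5.0e-9/3.002e-3 = 1.66556e-06.
j ≥ ln(1.66556e-06)/ln(0.1987) = -13.3053/-1.61596 = 8.234.
So 9 more iterations are needed.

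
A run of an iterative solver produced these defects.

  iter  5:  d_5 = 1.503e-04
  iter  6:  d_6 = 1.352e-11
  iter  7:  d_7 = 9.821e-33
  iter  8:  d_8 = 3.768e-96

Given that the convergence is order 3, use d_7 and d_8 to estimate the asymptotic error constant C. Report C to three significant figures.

C ≈ d_8 / d_7^3
  = 3.768e-96 / (9.821e-33)^3
  = 3.768e-96 / 9.47255e-97 ≈ 3.9778

3.98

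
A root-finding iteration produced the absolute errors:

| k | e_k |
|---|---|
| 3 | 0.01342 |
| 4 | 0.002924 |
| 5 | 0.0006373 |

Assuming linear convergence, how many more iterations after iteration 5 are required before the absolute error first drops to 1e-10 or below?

Rate ρ ≈ e_5/e_4 = 0.0006373/0.002924 = 0.2180.
After j more steps, e_{5+j} ≈ 0.0006373·ρ^j; need ρ^j ≤ 1e-10/0.0006373 = 1.56912e-07.
j ≥ ln(1.56912e-07)/ln(0.2180) = -15.6676/-1.52326 = 10.286.
So 11 more iterations are needed.

11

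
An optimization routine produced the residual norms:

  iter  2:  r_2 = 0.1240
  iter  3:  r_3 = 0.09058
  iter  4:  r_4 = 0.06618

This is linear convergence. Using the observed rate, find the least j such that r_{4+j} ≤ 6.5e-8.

45

Rate ρ ≈ r_4/r_3 = 0.06618/0.09058 = 0.7306.
After j more steps, r_{4+j} ≈ 0.06618·ρ^j; need ρ^j ≤ 6.5e-8/0.06618 = 9.8217e-07.
j ≥ ln(9.8217e-07)/ln(0.7306) = -13.8335/-0.31389 = 44.071.
So 45 more iterations are needed.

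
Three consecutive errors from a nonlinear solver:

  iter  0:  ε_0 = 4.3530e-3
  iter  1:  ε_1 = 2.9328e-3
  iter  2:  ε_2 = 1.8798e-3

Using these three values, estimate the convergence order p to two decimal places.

1.13

p ≈ ln(ε_2/ε_1) / ln(ε_1/ε_0)
  = ln(1.8798e-3/2.9328e-3) / ln(2.9328e-3/4.3530e-3)
  = ln(0.640957) / ln(0.673742)
  = -0.44479 / -0.39491 ≈ 1.12631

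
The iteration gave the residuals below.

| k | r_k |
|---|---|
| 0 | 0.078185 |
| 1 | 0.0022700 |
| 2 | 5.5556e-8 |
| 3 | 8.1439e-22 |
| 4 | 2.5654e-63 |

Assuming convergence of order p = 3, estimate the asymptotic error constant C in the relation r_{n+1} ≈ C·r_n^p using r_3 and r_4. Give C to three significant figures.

4.75

C ≈ r_4 / r_3^3
  = 2.5654e-63 / (8.1439e-22)^3
  = 2.5654e-63 / 5.40129e-64 ≈ 4.7496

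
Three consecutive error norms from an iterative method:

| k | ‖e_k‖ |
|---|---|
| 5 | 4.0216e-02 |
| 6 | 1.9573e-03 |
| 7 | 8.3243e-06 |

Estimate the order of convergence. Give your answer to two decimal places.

1.81

p ≈ ln(‖e_7‖/‖e_6‖) / ln(‖e_6‖/‖e_5‖)
  = ln(8.3243e-06/1.9573e-03) / ln(1.9573e-03/4.0216e-02)
  = ln(0.00425295) / ln(0.0486697)
  = -5.46014 / -3.02270 ≈ 1.80638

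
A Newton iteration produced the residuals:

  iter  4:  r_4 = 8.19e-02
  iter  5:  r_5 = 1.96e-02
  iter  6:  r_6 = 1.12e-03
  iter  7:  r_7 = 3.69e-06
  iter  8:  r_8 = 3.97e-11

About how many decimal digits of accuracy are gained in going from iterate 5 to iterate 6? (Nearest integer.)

Digits gained ≈ log₁₀(r_5/r_6) = log₁₀(1.96e-02/1.12e-03) = log₁₀(17.5) ≈ 1.243.

1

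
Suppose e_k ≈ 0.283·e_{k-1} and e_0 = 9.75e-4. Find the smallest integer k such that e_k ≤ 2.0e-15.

22

After k steps, e_k ≈ 9.75e-4·0.283^k.
Need 0.283^k ≤ 2.0e-15/9.75e-4 = 2.05128e-12.
k ≥ ln(2.05128e-12)/ln(0.283) = -26.9126/-1.26231 = 21.320.
Smallest integer k = 22.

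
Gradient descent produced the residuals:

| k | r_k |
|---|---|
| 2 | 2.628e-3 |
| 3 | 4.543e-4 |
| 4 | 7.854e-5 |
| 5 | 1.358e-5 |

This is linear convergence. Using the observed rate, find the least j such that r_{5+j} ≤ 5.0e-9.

5

Rate ρ ≈ r_5/r_4 = 1.358e-5/7.854e-5 = 0.1729.
After j more steps, r_{5+j} ≈ 1.358e-5·ρ^j; need ρ^j ≤ 5.0e-9/1.358e-5 = 0.000368189.
j ≥ ln(0.000368189)/ln(0.1729) = -7.9069/-1.75504 = 4.505.
So 5 more iterations are needed.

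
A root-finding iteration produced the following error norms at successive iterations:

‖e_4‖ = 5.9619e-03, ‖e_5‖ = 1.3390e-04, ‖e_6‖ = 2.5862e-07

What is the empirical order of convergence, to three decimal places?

p ≈ ln(‖e_6‖/‖e_5‖) / ln(‖e_5‖/‖e_4‖)
  = ln(2.5862e-07/1.3390e-04) / ln(1.3390e-04/5.9619e-03)
  = ln(0.00193144) / ln(0.0224593)
  = -6.249489 / -3.796050 ≈ 1.646314

1.646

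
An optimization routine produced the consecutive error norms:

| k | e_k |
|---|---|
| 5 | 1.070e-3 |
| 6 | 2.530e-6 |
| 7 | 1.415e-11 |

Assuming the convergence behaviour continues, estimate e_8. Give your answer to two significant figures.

First estimate the order: p ≈ ln(e_7/e_6) / ln(e_6/e_5) = ln(1.415e-11/2.530e-6)/ln(2.530e-6/1.070e-3) = ln(5.59289e-06)/ln(0.00236449) ≈ 1.9999.
Then e_8 ≈ e_7·(e_7/e_6)^p = 1.415e-11·(5.59289e-06)^1.9999 = 1.415e-11·3.13183e-11 ≈ 4.432e-22.

4.4e-22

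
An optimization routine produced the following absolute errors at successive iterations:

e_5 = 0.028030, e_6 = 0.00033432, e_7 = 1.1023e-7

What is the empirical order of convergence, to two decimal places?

1.81

p ≈ ln(e_7/e_6) / ln(e_6/e_5)
  = ln(1.1023e-7/0.00033432) / ln(0.00033432/0.028030)
  = ln(0.000329714) / ln(0.0119272)
  = -8.01728 / -4.42893 ≈ 1.81021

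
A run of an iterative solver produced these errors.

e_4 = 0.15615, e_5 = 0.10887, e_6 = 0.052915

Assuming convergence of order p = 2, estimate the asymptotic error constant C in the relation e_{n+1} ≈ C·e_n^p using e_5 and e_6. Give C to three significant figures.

C ≈ e_6 / e_5^2
  = 0.052915 / (0.10887)^2
  = 0.052915 / 0.0118527 ≈ 4.4644

4.46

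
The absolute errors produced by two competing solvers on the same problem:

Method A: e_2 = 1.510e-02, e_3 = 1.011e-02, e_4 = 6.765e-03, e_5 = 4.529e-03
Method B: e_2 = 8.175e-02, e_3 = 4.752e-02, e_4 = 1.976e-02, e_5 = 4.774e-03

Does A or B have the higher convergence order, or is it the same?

B

Method A: p ≈ ln(4.529e-03/6.765e-03)/ln(6.765e-03/1.011e-02) ≈ 1.00.
Method B: p ≈ ln(4.774e-03/1.976e-02)/ln(1.976e-02/4.752e-02) ≈ 1.62.
Method B has the higher order (≈1.6 vs ≈1.0).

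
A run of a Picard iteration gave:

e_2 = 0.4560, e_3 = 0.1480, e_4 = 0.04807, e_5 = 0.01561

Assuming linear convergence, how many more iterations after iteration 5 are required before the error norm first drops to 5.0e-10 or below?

16

Rate ρ ≈ e_5/e_4 = 0.01561/0.04807 = 0.3247.
After j more steps, e_{5+j} ≈ 0.01561·ρ^j; need ρ^j ≤ 5.0e-10/0.01561 = 3.20307e-08.
j ≥ ln(3.20307e-08)/ln(0.3247) = -17.2566/-1.12485 = 15.341.
So 16 more iterations are needed.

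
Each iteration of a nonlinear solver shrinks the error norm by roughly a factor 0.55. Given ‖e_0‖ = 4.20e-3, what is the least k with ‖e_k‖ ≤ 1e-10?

After k steps, ‖e_k‖ ≈ 4.20e-3·0.55^k.
Need 0.55^k ≤ 1e-10/4.20e-3 = 2.38095e-08.
k ≥ ln(2.38095e-08)/ln(0.55) = -17.5532/-0.59784 = 29.361.
Smallest integer k = 30.

30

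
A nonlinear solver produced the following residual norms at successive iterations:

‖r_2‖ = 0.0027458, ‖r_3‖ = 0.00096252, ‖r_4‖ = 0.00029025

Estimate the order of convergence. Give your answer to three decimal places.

p ≈ ln(‖r_4‖/‖r_3‖) / ln(‖r_3‖/‖r_2‖)
  = ln(0.00029025/0.00096252) / ln(0.00096252/0.0027458)
  = ln(0.301552) / ln(0.350543)
  = -1.198813 / -1.048272 ≈ 1.143609

1.144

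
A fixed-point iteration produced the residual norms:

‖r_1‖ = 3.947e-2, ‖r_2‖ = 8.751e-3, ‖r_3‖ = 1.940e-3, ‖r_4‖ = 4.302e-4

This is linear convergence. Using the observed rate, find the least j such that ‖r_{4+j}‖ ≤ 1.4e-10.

Rate ρ ≈ ‖r_4‖/‖r_3‖ = 4.302e-4/1.940e-3 = 0.2218.
After j more steps, ‖r_{4+j}‖ ≈ 4.302e-4·ρ^j; need ρ^j ≤ 1.4e-10/4.302e-4 = 3.2543e-07.
j ≥ ln(3.2543e-07)/ln(0.2218) = -14.9381/-1.50598 = 9.919.
So 10 more iterations are needed.

10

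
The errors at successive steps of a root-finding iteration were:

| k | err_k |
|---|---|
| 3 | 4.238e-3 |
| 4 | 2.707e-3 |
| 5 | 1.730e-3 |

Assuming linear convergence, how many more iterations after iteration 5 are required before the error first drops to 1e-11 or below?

43

Rate ρ ≈ err_5/err_4 = 1.730e-3/2.707e-3 = 0.6391.
After j more steps, err_{5+j} ≈ 1.730e-3·ρ^j; need ρ^j ≤ 1e-11/1.730e-3 = 5.78035e-09.
j ≥ ln(5.78035e-09)/ln(0.6391) = -18.9688/-0.44769 = 42.370.
So 43 more iterations are needed.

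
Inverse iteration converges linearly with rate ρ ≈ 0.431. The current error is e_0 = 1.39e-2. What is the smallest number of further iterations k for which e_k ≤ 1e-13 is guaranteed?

31

After k steps, e_k ≈ 1.39e-2·0.431^k.
Need 0.431^k ≤ 1e-13/1.39e-2 = 7.19424e-12.
k ≥ ln(7.19424e-12)/ln(0.431) = -25.6577/-0.84165 = 30.485.
Smallest integer k = 31.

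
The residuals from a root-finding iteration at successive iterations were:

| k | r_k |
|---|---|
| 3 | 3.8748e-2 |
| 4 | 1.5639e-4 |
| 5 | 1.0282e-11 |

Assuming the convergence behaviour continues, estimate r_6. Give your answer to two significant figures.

First estimate the order: p ≈ ln(r_5/r_4) / ln(r_4/r_3) = ln(1.0282e-11/1.5639e-4)/ln(1.5639e-4/3.8748e-2) = ln(6.57459e-08)/ln(0.00403608) ≈ 3.0000.
Then r_6 ≈ r_5·(r_5/r_4)^p = 1.0282e-11·(6.57459e-08)^3.0000 = 1.0282e-11·2.84188e-22 ≈ 2.922e-33.

2.9e-33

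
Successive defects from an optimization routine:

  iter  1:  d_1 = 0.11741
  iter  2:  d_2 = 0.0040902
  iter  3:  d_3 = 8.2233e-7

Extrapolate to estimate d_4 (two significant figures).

First estimate the order: p ≈ ln(d_3/d_2) / ln(d_2/d_1) = ln(8.2233e-7/0.0040902)/ln(0.0040902/0.11741) = ln(0.000201049)/ln(0.0348369) ≈ 2.5355.
Then d_4 ≈ d_3·(d_3/d_2)^p = 8.2233e-7·(0.000201049)^2.5355 = 8.2233e-7·4.23664e-10 ≈ 3.484e-16.

3.5e-16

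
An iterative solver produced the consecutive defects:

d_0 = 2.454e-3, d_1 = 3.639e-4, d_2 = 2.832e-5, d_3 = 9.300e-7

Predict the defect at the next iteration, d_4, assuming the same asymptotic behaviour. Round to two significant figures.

9.6e-9

First estimate the order: p ≈ ln(d_3/d_2) / ln(d_2/d_1) = ln(9.300e-7/2.832e-5)/ln(2.832e-5/3.639e-4) = ln(0.032839)/ln(0.0778236) ≈ 1.3379.
Then d_4 ≈ d_3·(d_3/d_2)^p = 9.300e-7·(0.032839)^1.3379 = 9.300e-7·0.0103533 ≈ 9.629e-09.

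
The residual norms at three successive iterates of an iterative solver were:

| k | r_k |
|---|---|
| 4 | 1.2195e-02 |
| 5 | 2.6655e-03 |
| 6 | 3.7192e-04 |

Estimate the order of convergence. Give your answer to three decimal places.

1.295

p ≈ ln(r_6/r_5) / ln(r_5/r_4)
  = ln(3.7192e-04/2.6655e-03) / ln(2.6655e-03/1.2195e-02)
  = ln(0.139531) / ln(0.218573)
  = -1.969468 / -1.520635 ≈ 1.295162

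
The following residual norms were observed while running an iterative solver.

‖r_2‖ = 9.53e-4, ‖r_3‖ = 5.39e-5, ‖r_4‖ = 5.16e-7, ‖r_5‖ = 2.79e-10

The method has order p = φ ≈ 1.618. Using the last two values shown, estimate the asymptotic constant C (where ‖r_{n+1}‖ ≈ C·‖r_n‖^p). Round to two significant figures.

C ≈ ‖r_5‖ / ‖r_4‖^1.618
  = 2.79e-10 / (5.16e-7)^1.618
  = 2.79e-10 / 6.71533e-11 ≈ 4.1547

4.2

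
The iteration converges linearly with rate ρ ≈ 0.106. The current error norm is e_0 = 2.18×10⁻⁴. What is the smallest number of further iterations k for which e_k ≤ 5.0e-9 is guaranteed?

After k steps, e_k ≈ 2.18×10⁻⁴·0.106^k.
Need 0.106^k ≤ 5.0e-9/2.18×10⁻⁴ = 2.29358e-05.
k ≥ ln(2.29358e-05)/ln(0.106) = -10.6828/-2.24432 = 4.760.
Smallest integer k = 5.

5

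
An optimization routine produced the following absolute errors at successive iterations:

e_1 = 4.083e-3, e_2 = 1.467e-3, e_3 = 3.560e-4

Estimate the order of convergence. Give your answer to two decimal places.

p ≈ ln(e_3/e_2) / ln(e_2/e_1)
  = ln(3.560e-4/1.467e-3) / ln(1.467e-3/4.083e-3)
  = ln(0.242672) / ln(0.359295)
  = -1.41604 / -1.02361 ≈ 1.38338

1.38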